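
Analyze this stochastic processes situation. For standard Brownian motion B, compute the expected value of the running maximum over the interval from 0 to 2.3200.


E(max B(s)) = sqrt(2t/pi)
= sqrt(2*2.3200/pi)
= sqrt(1.4770)
= 1.2153

1.2153


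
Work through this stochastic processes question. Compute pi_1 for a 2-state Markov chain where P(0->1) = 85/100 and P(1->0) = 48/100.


Stationary distribution: pi_0 = p10/(p01+p10), pi_1 = p01/(p01+p10)
p01 = 0.8500, p10 = 0.4800
pi_1 = 0.6391

0.6391


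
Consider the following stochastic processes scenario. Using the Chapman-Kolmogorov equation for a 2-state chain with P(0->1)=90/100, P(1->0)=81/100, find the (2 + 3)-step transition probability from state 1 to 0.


P^5 = P^2 * P^3
Computing via matrix multiplication of the transition matrix.
Entry (1,0) of P^5 = 0.5591

0.5591


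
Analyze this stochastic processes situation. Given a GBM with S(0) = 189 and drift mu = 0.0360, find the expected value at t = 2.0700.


E[S(t)] = S(0) * exp(mu * t)
= 189 * exp(0.0360 * 2.0700)
= 189 * 1.0774
= 203.6223

203.6223


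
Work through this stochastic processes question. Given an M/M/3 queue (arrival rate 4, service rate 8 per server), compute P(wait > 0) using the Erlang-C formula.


a = lambda/mu = 0.5000
rho = a/c = 0.1667
Erlang-C formula applied:
C(c,a) = 0.0152

0.0152


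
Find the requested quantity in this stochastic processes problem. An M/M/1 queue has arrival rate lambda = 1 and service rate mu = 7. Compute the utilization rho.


rho = lambda/mu
= 1/7
= 0.1429

0.1429


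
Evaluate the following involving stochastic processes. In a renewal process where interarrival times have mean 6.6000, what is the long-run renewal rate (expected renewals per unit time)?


Long-run renewal rate = 1/E(X)
= 1/6.6000
= 0.1515

0.1515


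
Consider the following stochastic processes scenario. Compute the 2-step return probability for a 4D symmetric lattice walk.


P(return in 2 steps) = P(reverse first step) = 1/(2d)
= 1/8
= 0.1250

0.1250


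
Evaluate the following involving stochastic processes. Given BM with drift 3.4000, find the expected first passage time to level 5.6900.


Expected first passage time = a/mu
= 5.6900/3.4000
= 1.6735

1.6735


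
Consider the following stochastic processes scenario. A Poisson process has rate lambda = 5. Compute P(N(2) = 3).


P(N(t)=k) = (lambda*t)^k * exp(-lambda*t) / k!
lambda*t = 10
= 10^3 * exp(-10) / 3!
= 1000 * 4.5400e-05 / 6
= 0.0076

0.0076


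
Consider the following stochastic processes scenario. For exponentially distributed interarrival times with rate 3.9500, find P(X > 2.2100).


P(X > t) = exp(-lambda * t)
= exp(-3.9500 * 2.2100)
= exp(-8.7295) = 1.6174e-04

1.6174e-04


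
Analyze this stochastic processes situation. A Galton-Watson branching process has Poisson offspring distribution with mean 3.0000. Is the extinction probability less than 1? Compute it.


Since mu = 3.0000 > 1, extinction prob q < 1.
Solve s = exp(mu*(s-1)) iteratively.
q = 0.0595

0.0595


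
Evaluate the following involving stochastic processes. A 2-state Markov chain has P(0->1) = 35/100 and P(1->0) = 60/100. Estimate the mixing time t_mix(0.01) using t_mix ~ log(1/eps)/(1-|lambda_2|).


lambda_2 = |1 - p01 - p10| = |1 - 0.3500 - 0.6000| = 0.0500
t_mix ~ log(1/eps)/(1 - |lambda_2|)
= log(100)/(1 - 0.0500) = 4.6052/0.9500
= 4.8475

4.8475


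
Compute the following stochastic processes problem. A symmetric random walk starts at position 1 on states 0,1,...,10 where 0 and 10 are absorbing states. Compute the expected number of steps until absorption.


For symmetric RW on 0,...,N with absorbing barriers, E(i) = i*(N-i)
E(1) = 1 * 9 = 9

9


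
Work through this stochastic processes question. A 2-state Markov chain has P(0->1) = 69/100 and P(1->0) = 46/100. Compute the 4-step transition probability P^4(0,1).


Computing P^4 by matrix multiplication.
P = [[0.3100, 0.6900], [0.4600, 0.5400]]
After raising P to the power 4:
P^4(0,1) = 0.5997

0.5997


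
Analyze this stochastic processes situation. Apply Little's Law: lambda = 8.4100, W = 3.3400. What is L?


Little's Law: L = lambda * W
= 8.4100 * 3.3400
= 28.0894

28.0894


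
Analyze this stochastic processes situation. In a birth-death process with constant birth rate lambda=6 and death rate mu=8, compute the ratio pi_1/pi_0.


For birth-death process, pi_n/pi_0 = (lambda/mu)^n
= (6/8)^1
= 0.7500

0.7500


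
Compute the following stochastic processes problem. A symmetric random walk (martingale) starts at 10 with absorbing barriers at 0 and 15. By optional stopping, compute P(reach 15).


By optional stopping theorem: E(M at tau) = M(0) = 10
P(hit 15)*15 + P(hit 0)*0 = 10
P(hit 15) = (10 - 0)/(15 - 0) = 2/3 = 0.6667

0.6667


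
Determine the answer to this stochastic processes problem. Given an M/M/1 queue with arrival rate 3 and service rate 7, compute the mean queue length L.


rho = 3/7 = 0.4286
L = rho/(1-rho)
= 0.4286/0.5714
= 0.7500

0.7500


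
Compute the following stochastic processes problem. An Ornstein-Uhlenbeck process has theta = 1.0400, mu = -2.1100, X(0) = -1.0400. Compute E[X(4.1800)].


E[X(t)] = mu + (X(0) - mu)*exp(-theta*t)
= -2.1100 + (-1.0400 - -2.1100)*exp(-1.0400*4.1800)
= -2.1100 + 1.0700 * 0.0129
= -2.0962

-2.0962


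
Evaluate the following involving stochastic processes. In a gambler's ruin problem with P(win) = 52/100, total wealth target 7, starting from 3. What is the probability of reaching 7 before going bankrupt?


Gambler's ruin formula:
r = q/p = 0.4800/0.5200 = 0.9231
P(win) = (1 - r^i)/(1 - r^N)
= (1 - 0.9231^3)/(1 - 0.9231^7)
= 0.4977

0.4977


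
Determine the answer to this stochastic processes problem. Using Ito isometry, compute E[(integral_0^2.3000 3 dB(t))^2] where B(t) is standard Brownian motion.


By Ito isometry: E[(int f dB)^2] = int f^2 dt
= 3^2 * 2.3000
= 9 * 2.3000 = 20.7000

20.7000


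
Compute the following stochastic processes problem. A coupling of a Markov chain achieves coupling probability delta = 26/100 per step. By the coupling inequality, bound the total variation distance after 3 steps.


TV distance bound <= (1-delta)^n
= (1 - 0.2600)^3
= 0.7400^3
= 0.4052

0.4052


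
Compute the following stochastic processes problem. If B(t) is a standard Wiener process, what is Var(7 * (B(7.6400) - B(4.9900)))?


Var(alpha*(B(t)-B(s))) = alpha^2 * (t-s)
= 7^2 * (7.6400 - 4.9900)
= 49 * 2.6500
= 129.8500

129.8500


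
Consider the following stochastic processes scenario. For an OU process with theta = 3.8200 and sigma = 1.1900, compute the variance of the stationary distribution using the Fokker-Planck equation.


Stationary variance = sigma^2 / (2*theta)
= 1.1900^2 / (2*3.8200)
= 1.4161 / 7.6400
= 0.1854

0.1854


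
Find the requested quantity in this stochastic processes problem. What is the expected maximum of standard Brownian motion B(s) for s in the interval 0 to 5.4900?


E(max B(s)) = sqrt(2t/pi)
= sqrt(2*5.4900/pi)
= sqrt(3.4950)
= 1.8695

1.8695


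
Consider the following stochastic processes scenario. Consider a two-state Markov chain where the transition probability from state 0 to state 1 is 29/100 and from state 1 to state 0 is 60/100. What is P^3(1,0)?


Computing P^3 by matrix multiplication.
P = [[0.7100, 0.2900], [0.6000, 0.4000]]
After raising P to the power 3:
P^3(1,0) = 0.6733

0.6733


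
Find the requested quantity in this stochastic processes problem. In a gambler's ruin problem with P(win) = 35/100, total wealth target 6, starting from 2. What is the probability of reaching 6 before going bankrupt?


Gambler's ruin formula:
r = q/p = 0.6500/0.3500 = 1.8571
P(win) = (1 - r^i)/(1 - r^N)
= (1 - 1.8571^2)/(1 - 1.8571^6)
= 0.0612

0.0612


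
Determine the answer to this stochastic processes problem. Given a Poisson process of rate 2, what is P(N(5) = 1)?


P(N(t)=k) = (lambda*t)^k * exp(-lambda*t) / k!
lambda*t = 10
= 10^1 * exp(-10) / 1!
= 10 * 4.5400e-05 / 1
= 4.5400e-04

4.5400e-04


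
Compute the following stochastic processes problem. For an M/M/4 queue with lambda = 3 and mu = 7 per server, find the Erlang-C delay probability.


a = lambda/mu = 0.4286
rho = a/c = 0.1071
Erlang-C formula applied:
C(c,a) = 0.0010

0.0010


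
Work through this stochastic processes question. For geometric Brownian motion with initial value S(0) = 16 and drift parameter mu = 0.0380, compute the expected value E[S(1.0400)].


E[S(t)] = S(0) * exp(mu * t)
= 16 * exp(0.0380 * 1.0400)
= 16 * 1.0403
= 16.6450

16.6450


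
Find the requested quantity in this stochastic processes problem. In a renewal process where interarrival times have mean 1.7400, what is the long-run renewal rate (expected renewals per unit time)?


Long-run renewal rate = 1/E(X)
= 1/1.7400
= 0.5747

0.5747


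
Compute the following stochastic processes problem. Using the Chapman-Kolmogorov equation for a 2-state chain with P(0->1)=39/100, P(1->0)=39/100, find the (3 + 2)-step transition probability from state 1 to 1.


P^5 = P^3 * P^2
Computing via matrix multiplication of the transition matrix.
Entry (1,1) of P^5 = 0.5003

0.5003


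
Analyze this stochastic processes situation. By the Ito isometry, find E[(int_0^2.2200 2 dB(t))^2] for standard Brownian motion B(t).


By Ito isometry: E[(int f dB)^2] = int f^2 dt
= 2^2 * 2.2200
= 4 * 2.2200 = 8.8800

8.8800


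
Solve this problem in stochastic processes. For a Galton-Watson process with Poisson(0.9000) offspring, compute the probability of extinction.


Since mu = 0.9000 <= 1, extinction probability = 1.

1.0000


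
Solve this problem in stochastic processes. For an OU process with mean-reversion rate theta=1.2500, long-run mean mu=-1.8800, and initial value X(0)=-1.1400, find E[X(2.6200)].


E[X(t)] = mu + (X(0) - mu)*exp(-theta*t)
= -1.8800 + (-1.1400 - -1.8800)*exp(-1.2500*2.6200)
= -1.8800 + 0.7400 * 0.0378
= -1.8520

-1.8520


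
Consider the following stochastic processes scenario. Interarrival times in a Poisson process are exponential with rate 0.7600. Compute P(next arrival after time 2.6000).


P(X > t) = exp(-lambda * t)
= exp(-0.7600 * 2.6000)
= exp(-1.9760) = 0.1386

0.1386


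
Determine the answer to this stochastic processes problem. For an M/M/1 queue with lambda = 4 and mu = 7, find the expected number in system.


rho = 4/7 = 0.5714
L = rho/(1-rho)
= 0.5714/0.4286
= 1.3333

1.3333


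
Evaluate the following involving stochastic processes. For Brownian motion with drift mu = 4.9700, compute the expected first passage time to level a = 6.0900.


Expected first passage time = a/mu
= 6.0900/4.9700
= 1.2254

1.2254


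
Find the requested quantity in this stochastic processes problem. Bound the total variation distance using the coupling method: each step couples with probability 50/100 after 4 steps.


TV distance bound <= (1-delta)^n
= (1 - 0.5000)^4
= 0.5000^4
= 0.0625

0.0625


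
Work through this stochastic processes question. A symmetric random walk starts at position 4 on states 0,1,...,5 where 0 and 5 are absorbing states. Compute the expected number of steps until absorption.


For symmetric RW on 0,...,N with absorbing barriers, E(i) = i*(N-i)
E(4) = 4 * 1 = 4

4


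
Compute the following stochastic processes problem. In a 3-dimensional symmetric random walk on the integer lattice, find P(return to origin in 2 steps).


P(return in 2 steps) = P(reverse first step) = 1/(2d)
= 1/6
= 0.1667

0.1667


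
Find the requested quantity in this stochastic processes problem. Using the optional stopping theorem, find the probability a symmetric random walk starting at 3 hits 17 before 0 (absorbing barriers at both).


By optional stopping theorem: E(M at tau) = M(0) = 3
P(hit 17)*17 + P(hit 0)*0 = 3
P(hit 17) = (3 - 0)/(17 - 0) = 3/17 = 0.1765

0.1765


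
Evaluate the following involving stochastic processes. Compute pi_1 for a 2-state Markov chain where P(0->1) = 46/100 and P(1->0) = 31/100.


Stationary distribution: pi_0 = p10/(p01+p10), pi_1 = p01/(p01+p10)
p01 = 0.4600, p10 = 0.3100
pi_1 = 0.5974

0.5974


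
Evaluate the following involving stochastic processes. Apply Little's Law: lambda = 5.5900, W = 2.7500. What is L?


Little's Law: L = lambda * W
= 5.5900 * 2.7500
= 15.3725

15.3725


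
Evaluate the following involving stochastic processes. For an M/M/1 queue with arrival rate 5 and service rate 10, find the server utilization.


rho = lambda/mu
= 5/10
= 0.5000

0.5000


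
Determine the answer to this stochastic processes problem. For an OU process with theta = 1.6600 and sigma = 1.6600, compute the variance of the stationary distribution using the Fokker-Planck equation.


Stationary variance = sigma^2 / (2*theta)
= 1.6600^2 / (2*1.6600)
= 2.7556 / 3.3200
= 0.8300

0.8300


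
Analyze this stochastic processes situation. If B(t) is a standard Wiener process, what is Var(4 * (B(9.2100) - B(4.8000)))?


Var(alpha*(B(t)-B(s))) = alpha^2 * (t-s)
= 4^2 * (9.2100 - 4.8000)
= 16 * 4.4100
= 70.5600

70.5600


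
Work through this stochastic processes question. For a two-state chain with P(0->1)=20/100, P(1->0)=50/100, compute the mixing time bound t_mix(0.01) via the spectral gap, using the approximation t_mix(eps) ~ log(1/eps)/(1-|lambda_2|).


lambda_2 = |1 - p01 - p10| = |1 - 0.2000 - 0.5000| = 0.3000
t_mix ~ log(1/eps)/(1 - |lambda_2|)
= log(100)/(1 - 0.3000) = 4.6052/0.7000
= 6.5788

6.5788


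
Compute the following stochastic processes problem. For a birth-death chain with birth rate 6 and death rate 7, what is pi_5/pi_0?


For birth-death process, pi_n/pi_0 = (lambda/mu)^n
= (6/7)^5
= 0.4627

0.4627


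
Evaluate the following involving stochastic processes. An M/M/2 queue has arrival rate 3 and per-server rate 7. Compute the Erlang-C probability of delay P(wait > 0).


a = lambda/mu = 0.4286
rho = a/c = 0.2143
Erlang-C formula applied:
C(c,a) = 0.0756

0.0756


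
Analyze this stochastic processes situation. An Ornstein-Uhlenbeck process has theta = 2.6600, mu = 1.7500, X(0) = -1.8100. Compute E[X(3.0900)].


E[X(t)] = mu + (X(0) - mu)*exp(-theta*t)
= 1.7500 + (-1.8100 - 1.7500)*exp(-2.6600*3.0900)
= 1.7500 + -3.5600 * 2.6938e-04
= 1.7490

1.7490


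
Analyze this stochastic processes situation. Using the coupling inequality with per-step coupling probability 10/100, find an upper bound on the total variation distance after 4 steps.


TV distance bound <= (1-delta)^n
= (1 - 0.1000)^4
= 0.9000^4
= 0.6561

0.6561


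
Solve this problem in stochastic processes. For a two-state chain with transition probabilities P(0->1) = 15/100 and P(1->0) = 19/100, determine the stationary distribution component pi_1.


Stationary distribution: pi_0 = p10/(p01+p10), pi_1 = p01/(p01+p10)
p01 = 0.1500, p10 = 0.1900
pi_1 = 0.4412

0.4412


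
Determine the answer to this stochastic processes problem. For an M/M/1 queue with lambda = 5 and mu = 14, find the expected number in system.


rho = 5/14 = 0.3571
L = rho/(1-rho)
= 0.3571/0.6429
= 0.5556

0.5556


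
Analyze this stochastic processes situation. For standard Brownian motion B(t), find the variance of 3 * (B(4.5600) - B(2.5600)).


Var(alpha*(B(t)-B(s))) = alpha^2 * (t-s)
= 3^2 * (4.5600 - 2.5600)
= 9 * 2.0000
= 18.0000

18.0000


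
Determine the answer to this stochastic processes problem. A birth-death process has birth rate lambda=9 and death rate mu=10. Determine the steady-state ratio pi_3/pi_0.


For birth-death process, pi_n/pi_0 = (lambda/mu)^n
= (9/10)^3
= 0.7290

0.7290


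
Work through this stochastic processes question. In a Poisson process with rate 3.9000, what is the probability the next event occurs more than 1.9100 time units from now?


P(X > t) = exp(-lambda * t)
= exp(-3.9000 * 1.9100)
= exp(-7.4490) = 5.8202e-04

5.8202e-04


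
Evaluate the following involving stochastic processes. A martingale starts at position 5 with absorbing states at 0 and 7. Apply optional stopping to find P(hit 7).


By optional stopping theorem: E(M at tau) = M(0) = 5
P(hit 7)*7 + P(hit 0)*0 = 5
P(hit 7) = (5 - 0)/(7 - 0) = 5/7 = 0.7143

0.7143


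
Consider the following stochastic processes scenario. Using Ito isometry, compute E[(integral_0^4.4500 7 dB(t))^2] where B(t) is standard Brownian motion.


By Ito isometry: E[(int f dB)^2] = int f^2 dt
= 7^2 * 4.4500
= 49 * 4.4500 = 218.0500

218.0500


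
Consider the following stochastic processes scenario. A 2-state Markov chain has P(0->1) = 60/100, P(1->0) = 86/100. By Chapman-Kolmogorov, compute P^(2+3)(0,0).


P^5 = P^2 * P^3
Computing via matrix multiplication of the transition matrix.
Entry (0,0) of P^5 = 0.5806

0.5806


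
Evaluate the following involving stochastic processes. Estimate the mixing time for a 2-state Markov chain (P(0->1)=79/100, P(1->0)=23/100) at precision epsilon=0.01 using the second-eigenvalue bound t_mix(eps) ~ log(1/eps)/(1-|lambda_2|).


lambda_2 = |1 - p01 - p10| = |1 - 0.7900 - 0.2300| = 0.0200
t_mix ~ log(1/eps)/(1 - |lambda_2|)
= log(100)/(1 - 0.0200) = 4.6052/0.9800
= 4.6992

4.6992


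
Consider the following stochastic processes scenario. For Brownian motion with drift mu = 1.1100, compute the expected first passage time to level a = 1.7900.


Expected first passage time = a/mu
= 1.7900/1.1100
= 1.6126

1.6126


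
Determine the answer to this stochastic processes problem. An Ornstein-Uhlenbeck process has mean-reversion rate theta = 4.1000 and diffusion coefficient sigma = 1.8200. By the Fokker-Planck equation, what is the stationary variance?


Stationary variance = sigma^2 / (2*theta)
= 1.8200^2 / (2*4.1000)
= 3.3124 / 8.2000
= 0.4040

0.4040


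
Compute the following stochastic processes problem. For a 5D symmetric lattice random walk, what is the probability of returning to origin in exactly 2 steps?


P(return in 2 steps) = P(reverse first step) = 1/(2d)
= 1/10
= 0.1000

0.1000


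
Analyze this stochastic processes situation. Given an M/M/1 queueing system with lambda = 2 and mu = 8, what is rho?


rho = lambda/mu
= 2/8
= 0.2500

0.2500


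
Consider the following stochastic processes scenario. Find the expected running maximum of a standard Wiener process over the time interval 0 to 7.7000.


E(max B(s)) = sqrt(2t/pi)
= sqrt(2*7.7000/pi)
= sqrt(4.9020)
= 2.2140

2.2140


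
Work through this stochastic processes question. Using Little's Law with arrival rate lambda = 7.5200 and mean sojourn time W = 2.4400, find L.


Little's Law: L = lambda * W
= 7.5200 * 2.4400
= 18.3488

18.3488


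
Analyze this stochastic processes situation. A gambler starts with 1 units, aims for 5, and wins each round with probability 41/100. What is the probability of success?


Gambler's ruin formula:
r = q/p = 0.5900/0.4100 = 1.4390
P(win) = (1 - r^i)/(1 - r^N)
= (1 - 1.4390^1)/(1 - 1.4390^5)
= 0.0849

0.0849


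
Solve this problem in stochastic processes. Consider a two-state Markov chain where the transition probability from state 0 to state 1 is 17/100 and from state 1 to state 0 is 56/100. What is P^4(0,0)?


Computing P^4 by matrix multiplication.
P = [[0.8300, 0.1700], [0.5600, 0.4400]]
After raising P to the power 4:
P^4(0,0) = 0.7684

0.7684


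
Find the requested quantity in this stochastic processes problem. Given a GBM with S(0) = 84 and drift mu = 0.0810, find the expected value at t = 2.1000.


E[S(t)] = S(0) * exp(mu * t)
= 84 * exp(0.0810 * 2.1000)
= 84 * 1.1854
= 99.5756

99.5756


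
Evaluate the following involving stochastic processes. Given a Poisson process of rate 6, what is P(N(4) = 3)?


P(N(t)=k) = (lambda*t)^k * exp(-lambda*t) / k!
lambda*t = 24
= 24^3 * exp(-24) / 3!
= 13824 * 3.7751e-11 / 6
= 8.6979e-08

8.6979e-08


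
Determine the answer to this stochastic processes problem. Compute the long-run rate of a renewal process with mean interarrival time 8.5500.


Long-run renewal rate = 1/E(X)
= 1/8.5500
= 0.1170

0.1170


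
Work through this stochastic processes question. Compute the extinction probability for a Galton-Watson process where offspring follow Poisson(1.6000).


Since mu = 1.6000 > 1, extinction prob q < 1.
Solve s = exp(mu*(s-1)) iteratively.
q = 0.3580

0.3580


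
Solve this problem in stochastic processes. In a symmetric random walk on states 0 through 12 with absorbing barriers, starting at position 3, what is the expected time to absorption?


For symmetric RW on 0,...,N with absorbing barriers, E(i) = i*(N-i)
E(3) = 3 * 9 = 27

27


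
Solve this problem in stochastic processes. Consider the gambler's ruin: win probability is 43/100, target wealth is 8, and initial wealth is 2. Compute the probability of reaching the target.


Gambler's ruin formula:
r = q/p = 0.5700/0.4300 = 1.3256
P(win) = (1 - r^i)/(1 - r^N)
= (1 - 1.3256^2)/(1 - 1.3256^8)
= 0.0887

0.0887


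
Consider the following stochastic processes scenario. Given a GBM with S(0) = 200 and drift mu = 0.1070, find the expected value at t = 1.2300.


E[S(t)] = S(0) * exp(mu * t)
= 200 * exp(0.1070 * 1.2300)
= 200 * 1.1407
= 228.1327

228.1327


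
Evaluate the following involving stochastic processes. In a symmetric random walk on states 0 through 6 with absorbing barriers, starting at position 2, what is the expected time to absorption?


For symmetric RW on 0,...,N with absorbing barriers, E(i) = i*(N-i)
E(2) = 2 * 4 = 8

8


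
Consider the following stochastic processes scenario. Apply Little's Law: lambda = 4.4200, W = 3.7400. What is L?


Little's Law: L = lambda * W
= 4.4200 * 3.7400
= 16.5308

16.5308


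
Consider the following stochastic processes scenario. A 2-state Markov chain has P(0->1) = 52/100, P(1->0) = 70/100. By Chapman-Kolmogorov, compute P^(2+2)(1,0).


P^4 = P^2 * P^2
Computing via matrix multiplication of the transition matrix.
Entry (1,0) of P^4 = 0.5724

0.5724


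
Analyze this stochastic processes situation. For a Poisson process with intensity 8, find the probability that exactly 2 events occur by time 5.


P(N(t)=k) = (lambda*t)^k * exp(-lambda*t) / k!
lambda*t = 40
= 40^2 * exp(-40) / 2!
= 1600 * 4.2484e-18 / 2
= 3.3987e-15

3.3987e-15


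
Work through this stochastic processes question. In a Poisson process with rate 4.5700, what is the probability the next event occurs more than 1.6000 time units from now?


P(X > t) = exp(-lambda * t)
= exp(-4.5700 * 1.6000)
= exp(-7.3120) = 6.6748e-04

6.6748e-04


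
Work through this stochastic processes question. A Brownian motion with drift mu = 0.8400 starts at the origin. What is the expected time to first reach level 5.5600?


Expected first passage time = a/mu
= 5.5600/0.8400
= 6.6190

6.6190


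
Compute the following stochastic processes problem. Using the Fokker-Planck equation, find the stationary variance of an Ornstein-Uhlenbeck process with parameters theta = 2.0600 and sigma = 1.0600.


Stationary variance = sigma^2 / (2*theta)
= 1.0600^2 / (2*2.0600)
= 1.1236 / 4.1200
= 0.2727

0.2727


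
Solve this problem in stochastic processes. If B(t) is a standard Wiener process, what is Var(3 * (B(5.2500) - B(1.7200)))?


Var(alpha*(B(t)-B(s))) = alpha^2 * (t-s)
= 3^2 * (5.2500 - 1.7200)
= 9 * 3.5300
= 31.7700

31.7700


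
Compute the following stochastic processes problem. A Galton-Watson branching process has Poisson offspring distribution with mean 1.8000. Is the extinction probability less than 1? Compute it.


Since mu = 1.8000 > 1, extinction prob q < 1.
Solve s = exp(mu*(s-1)) iteratively.
q = 0.2676

0.2676


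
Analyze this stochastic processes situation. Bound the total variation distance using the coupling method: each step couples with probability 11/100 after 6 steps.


TV distance bound <= (1-delta)^n
= (1 - 0.1100)^6
= 0.8900^6
= 0.4970

0.4970


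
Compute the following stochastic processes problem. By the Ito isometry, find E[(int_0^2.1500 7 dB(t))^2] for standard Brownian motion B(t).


By Ito isometry: E[(int f dB)^2] = int f^2 dt
= 7^2 * 2.1500
= 49 * 2.1500 = 105.3500

105.3500


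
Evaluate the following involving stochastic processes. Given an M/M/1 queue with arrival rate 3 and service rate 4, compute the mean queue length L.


rho = 3/4 = 0.7500
L = rho/(1-rho)
= 0.7500/0.2500
= 3.0000

3.0000


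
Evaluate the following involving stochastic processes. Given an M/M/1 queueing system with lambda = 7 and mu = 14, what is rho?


rho = lambda/mu
= 7/14
= 0.5000

0.5000


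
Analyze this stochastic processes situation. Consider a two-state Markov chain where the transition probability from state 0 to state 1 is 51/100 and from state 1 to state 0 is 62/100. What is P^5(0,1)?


Computing P^5 by matrix multiplication.
P = [[0.4900, 0.5100], [0.6200, 0.3800]]
After raising P to the power 5:
P^5(0,1) = 0.4513

0.4513


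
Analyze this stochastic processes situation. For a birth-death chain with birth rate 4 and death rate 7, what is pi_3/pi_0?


For birth-death process, pi_n/pi_0 = (lambda/mu)^n
= (4/7)^3
= 0.1866

0.1866


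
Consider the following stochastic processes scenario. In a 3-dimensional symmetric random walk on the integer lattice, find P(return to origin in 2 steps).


P(return in 2 steps) = P(reverse first step) = 1/(2d)
= 1/6
= 0.1667

0.1667


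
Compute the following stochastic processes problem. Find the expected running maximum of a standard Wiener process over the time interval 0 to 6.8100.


E(max B(s)) = sqrt(2t/pi)
= sqrt(2*6.8100/pi)
= sqrt(4.3354)
= 2.0822

2.0822


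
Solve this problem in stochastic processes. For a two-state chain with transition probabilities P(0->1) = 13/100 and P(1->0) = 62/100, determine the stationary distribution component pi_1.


Stationary distribution: pi_0 = p10/(p01+p10), pi_1 = p01/(p01+p10)
p01 = 0.1300, p10 = 0.6200
pi_1 = 0.1733

0.1733


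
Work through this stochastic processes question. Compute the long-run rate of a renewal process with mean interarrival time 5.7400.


Long-run renewal rate = 1/E(X)
= 1/5.7400
= 0.1742

0.1742


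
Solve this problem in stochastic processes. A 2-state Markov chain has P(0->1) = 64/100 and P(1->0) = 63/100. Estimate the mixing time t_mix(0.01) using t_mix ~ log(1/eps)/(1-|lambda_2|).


lambda_2 = |1 - p01 - p10| = |1 - 0.6400 - 0.6300| = 0.2700
t_mix ~ log(1/eps)/(1 - |lambda_2|)
= log(100)/(1 - 0.2700) = 4.6052/0.7300
= 6.3085

6.3085


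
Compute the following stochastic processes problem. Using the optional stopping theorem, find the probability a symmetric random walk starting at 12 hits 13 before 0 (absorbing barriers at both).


By optional stopping theorem: E(M at tau) = M(0) = 12
P(hit 13)*13 + P(hit 0)*0 = 12
P(hit 13) = (12 - 0)/(13 - 0) = 12/13 = 0.9231

0.9231


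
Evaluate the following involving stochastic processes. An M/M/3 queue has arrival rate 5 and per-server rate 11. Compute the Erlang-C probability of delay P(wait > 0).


a = lambda/mu = 0.4545
rho = a/c = 0.1515
Erlang-C formula applied:
C(c,a) = 0.0117

0.0117


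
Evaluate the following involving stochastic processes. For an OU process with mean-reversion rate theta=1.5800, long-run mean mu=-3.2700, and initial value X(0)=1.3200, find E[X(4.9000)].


E[X(t)] = mu + (X(0) - mu)*exp(-theta*t)
= -3.2700 + (1.3200 - -3.2700)*exp(-1.5800*4.9000)
= -3.2700 + 4.5900 * 4.3420e-04
= -3.2680

-3.2680


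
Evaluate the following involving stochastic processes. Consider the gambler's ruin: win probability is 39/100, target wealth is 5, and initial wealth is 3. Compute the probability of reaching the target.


Gambler's ruin formula:
r = q/p = 0.6100/0.3900 = 1.5641
P(win) = (1 - r^i)/(1 - r^N)
= (1 - 1.5641^3)/(1 - 1.5641^5)
= 0.3380

0.3380


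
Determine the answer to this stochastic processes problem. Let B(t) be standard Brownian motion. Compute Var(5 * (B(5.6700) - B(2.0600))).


Var(alpha*(B(t)-B(s))) = alpha^2 * (t-s)
= 5^2 * (5.6700 - 2.0600)
= 25 * 3.6100
= 90.2500

90.2500


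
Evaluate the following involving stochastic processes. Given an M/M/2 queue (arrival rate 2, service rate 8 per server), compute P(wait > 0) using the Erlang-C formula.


a = lambda/mu = 0.2500
rho = a/c = 0.1250
Erlang-C formula applied:
C(c,a) = 0.0278

0.0278


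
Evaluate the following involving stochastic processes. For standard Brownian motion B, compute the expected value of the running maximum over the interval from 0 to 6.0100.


E(max B(s)) = sqrt(2t/pi)
= sqrt(2*6.0100/pi)
= sqrt(3.8261)
= 1.9560

1.9560


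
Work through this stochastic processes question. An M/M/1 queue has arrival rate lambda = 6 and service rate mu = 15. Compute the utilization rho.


rho = lambda/mu
= 6/15
= 0.4000

0.4000


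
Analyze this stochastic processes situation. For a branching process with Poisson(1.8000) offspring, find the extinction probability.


Since mu = 1.8000 > 1, extinction prob q < 1.
Solve s = exp(mu*(s-1)) iteratively.
q = 0.2676

0.2676


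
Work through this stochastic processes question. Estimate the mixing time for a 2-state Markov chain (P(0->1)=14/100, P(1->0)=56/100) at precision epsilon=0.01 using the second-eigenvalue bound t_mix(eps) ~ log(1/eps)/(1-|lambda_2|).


lambda_2 = |1 - p01 - p10| = |1 - 0.1400 - 0.5600| = 0.3000
t_mix ~ log(1/eps)/(1 - |lambda_2|)
= log(100)/(1 - 0.3000) = 4.6052/0.7000
= 6.5788

6.5788


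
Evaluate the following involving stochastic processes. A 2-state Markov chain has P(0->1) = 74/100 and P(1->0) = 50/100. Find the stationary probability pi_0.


Stationary distribution: pi_0 = p10/(p01+p10), pi_1 = p01/(p01+p10)
p01 = 0.7400, p10 = 0.5000
pi_0 = 0.4032

0.4032


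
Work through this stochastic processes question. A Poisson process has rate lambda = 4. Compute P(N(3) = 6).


P(N(t)=k) = (lambda*t)^k * exp(-lambda*t) / k!
lambda*t = 12
= 12^6 * exp(-12) / 6!
= 2985984 * 6.1442e-06 / 720
= 0.0255

0.0255


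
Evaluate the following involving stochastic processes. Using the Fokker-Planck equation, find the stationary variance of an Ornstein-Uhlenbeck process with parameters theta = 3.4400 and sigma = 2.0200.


Stationary variance = sigma^2 / (2*theta)
= 2.0200^2 / (2*3.4400)
= 4.0804 / 6.8800
= 0.5931

0.5931


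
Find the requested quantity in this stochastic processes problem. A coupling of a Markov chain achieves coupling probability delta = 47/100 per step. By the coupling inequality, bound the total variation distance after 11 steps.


TV distance bound <= (1-delta)^n
= (1 - 0.4700)^11
= 0.5300^11
= 9.2690e-04

9.2690e-04


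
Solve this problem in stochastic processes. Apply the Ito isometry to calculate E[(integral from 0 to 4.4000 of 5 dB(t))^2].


By Ito isometry: E[(int f dB)^2] = int f^2 dt
= 5^2 * 4.4000
= 25 * 4.4000 = 110.0000

110.0000


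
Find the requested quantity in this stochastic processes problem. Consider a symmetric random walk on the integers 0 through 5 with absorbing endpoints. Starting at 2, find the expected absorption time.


For symmetric RW on 0,...,N with absorbing barriers, E(i) = i*(N-i)
E(2) = 2 * 3 = 6

6


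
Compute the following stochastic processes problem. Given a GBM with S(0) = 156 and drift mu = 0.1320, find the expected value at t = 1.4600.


E[S(t)] = S(0) * exp(mu * t)
= 156 * exp(0.1320 * 1.4600)
= 156 * 1.2125
= 189.1567

189.1567


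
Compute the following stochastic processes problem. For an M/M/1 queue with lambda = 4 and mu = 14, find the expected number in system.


rho = 4/14 = 0.2857
L = rho/(1-rho)
= 0.2857/0.7143
= 0.4000

0.4000


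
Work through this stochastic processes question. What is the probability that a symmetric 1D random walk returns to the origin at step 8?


P(S(8) = 0) = C(8,4) / 4^4
= 70 / 256
= 0.2734

0.2734


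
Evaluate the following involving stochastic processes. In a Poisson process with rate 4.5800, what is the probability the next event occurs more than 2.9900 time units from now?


P(X > t) = exp(-lambda * t)
= exp(-4.5800 * 2.9900)
= exp(-13.6942) = 1.1290e-06

1.1290e-06


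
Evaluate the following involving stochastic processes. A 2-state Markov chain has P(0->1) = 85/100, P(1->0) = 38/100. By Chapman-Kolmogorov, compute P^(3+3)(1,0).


P^6 = P^3 * P^3
Computing via matrix multiplication of the transition matrix.
Entry (1,0) of P^6 = 0.3089

0.3089


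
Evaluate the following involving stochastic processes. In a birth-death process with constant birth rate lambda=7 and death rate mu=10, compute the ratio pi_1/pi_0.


For birth-death process, pi_n/pi_0 = (lambda/mu)^n
= (7/10)^1
= 0.7000

0.7000


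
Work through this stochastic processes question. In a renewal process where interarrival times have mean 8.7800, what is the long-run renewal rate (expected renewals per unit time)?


Long-run renewal rate = 1/E(X)
= 1/8.7800
= 0.1139

0.1139


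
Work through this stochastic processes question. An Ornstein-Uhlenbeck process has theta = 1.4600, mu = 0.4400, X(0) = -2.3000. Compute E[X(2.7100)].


E[X(t)] = mu + (X(0) - mu)*exp(-theta*t)
= 0.4400 + (-2.3000 - 0.4400)*exp(-1.4600*2.7100)
= 0.4400 + -2.7400 * 0.0191
= 0.3876

0.3876


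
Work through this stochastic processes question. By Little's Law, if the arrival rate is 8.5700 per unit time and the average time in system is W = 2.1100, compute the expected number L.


Little's Law: L = lambda * W
= 8.5700 * 2.1100
= 18.0827

18.0827


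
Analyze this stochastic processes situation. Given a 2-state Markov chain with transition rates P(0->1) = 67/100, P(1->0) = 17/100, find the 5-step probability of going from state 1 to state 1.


Computing P^5 by matrix multiplication.
P = [[0.3300, 0.6700], [0.1700, 0.8300]]
After raising P to the power 5:
P^5(1,1) = 0.7976

0.7976


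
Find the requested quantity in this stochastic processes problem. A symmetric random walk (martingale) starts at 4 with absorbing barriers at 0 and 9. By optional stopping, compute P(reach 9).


By optional stopping theorem: E(M at tau) = M(0) = 4
P(hit 9)*9 + P(hit 0)*0 = 4
P(hit 9) = (4 - 0)/(9 - 0) = 4/9 = 0.4444

0.4444


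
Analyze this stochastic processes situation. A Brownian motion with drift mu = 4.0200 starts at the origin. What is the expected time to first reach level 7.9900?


Expected first passage time = a/mu
= 7.9900/4.0200
= 1.9876

1.9876


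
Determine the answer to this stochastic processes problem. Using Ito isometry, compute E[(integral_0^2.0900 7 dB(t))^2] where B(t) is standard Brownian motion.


By Ito isometry: E[(int f dB)^2] = int f^2 dt
= 7^2 * 2.0900
= 49 * 2.0900 = 102.4100

102.4100


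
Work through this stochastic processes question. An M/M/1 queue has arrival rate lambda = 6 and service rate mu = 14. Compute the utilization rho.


rho = lambda/mu
= 6/14
= 0.4286

0.4286


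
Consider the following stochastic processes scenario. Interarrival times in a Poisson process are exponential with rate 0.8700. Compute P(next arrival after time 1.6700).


P(X > t) = exp(-lambda * t)
= exp(-0.8700 * 1.6700)
= exp(-1.4529) = 0.2339

0.2339


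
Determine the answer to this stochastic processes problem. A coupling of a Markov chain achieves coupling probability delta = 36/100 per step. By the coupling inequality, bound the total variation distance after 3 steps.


TV distance bound <= (1-delta)^n
= (1 - 0.3600)^3
= 0.6400^3
= 0.2621

0.2621


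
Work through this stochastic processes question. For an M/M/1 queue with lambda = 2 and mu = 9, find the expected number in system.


rho = 2/9 = 0.2222
L = rho/(1-rho)
= 0.2222/0.7778
= 0.2857

0.2857


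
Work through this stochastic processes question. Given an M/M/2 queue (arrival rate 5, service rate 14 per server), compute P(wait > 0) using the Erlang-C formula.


a = lambda/mu = 0.3571
rho = a/c = 0.1786
Erlang-C formula applied:
C(c,a) = 0.0541

0.0541


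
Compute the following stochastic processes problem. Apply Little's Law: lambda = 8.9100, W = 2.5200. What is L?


Little's Law: L = lambda * W
= 8.9100 * 2.5200
= 22.4532

22.4532


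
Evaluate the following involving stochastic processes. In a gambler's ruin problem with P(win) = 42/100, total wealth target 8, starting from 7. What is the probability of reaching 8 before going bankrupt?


Gambler's ruin formula:
r = q/p = 0.5800/0.4200 = 1.3810
P(win) = (1 - r^i)/(1 - r^N)
= (1 - 1.3810^7)/(1 - 1.3810^8)
= 0.7016

0.7016


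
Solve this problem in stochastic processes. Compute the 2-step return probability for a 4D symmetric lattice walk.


P(return in 2 steps) = P(reverse first step) = 1/(2d)
= 1/8
= 0.1250

0.1250


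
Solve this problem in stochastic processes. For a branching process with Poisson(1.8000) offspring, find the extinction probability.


Since mu = 1.8000 > 1, extinction prob q < 1.
Solve s = exp(mu*(s-1)) iteratively.
q = 0.2676

0.2676


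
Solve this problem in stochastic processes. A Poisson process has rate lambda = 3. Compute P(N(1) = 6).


P(N(t)=k) = (lambda*t)^k * exp(-lambda*t) / k!
lambda*t = 3
= 3^6 * exp(-3) / 6!
= 729 * 0.0498 / 720
= 0.0504

0.0504


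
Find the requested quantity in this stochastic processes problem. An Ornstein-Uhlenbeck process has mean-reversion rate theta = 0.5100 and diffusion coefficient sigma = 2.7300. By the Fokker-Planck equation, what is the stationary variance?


Stationary variance = sigma^2 / (2*theta)
= 2.7300^2 / (2*0.5100)
= 7.4529 / 1.0200
= 7.3068

7.3068


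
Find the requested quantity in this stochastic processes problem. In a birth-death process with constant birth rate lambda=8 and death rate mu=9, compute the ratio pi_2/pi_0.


For birth-death process, pi_n/pi_0 = (lambda/mu)^n
= (8/9)^2
= 0.7901

0.7901


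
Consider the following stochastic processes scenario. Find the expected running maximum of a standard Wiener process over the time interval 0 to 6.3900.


E(max B(s)) = sqrt(2t/pi)
= sqrt(2*6.3900/pi)
= sqrt(4.0680)
= 2.0169

2.0169


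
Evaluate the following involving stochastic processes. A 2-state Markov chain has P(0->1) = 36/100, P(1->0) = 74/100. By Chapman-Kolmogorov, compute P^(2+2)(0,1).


P^4 = P^2 * P^2
Computing via matrix multiplication of the transition matrix.
Entry (0,1) of P^4 = 0.3272

0.3272


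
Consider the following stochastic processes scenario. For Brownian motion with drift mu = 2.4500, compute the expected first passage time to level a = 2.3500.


Expected first passage time = a/mu
= 2.3500/2.4500
= 0.9592

0.9592


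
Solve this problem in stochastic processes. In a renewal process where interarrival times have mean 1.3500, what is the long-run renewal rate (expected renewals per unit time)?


Long-run renewal rate = 1/E(X)
= 1/1.3500
= 0.7407

0.7407


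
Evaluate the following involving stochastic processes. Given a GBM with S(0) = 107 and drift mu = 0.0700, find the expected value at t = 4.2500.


E[S(t)] = S(0) * exp(mu * t)
= 107 * exp(0.0700 * 4.2500)
= 107 * 1.3465
= 144.0743

144.0743


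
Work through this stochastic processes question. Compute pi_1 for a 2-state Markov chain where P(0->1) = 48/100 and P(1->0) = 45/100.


Stationary distribution: pi_0 = p10/(p01+p10), pi_1 = p01/(p01+p10)
p01 = 0.4800, p10 = 0.4500
pi_1 = 0.5161

0.5161


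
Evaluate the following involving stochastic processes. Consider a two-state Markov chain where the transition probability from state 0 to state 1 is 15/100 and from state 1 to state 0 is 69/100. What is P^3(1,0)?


Computing P^3 by matrix multiplication.
P = [[0.8500, 0.1500], [0.6900, 0.3100]]
After raising P to the power 3:
P^3(1,0) = 0.8181

0.8181


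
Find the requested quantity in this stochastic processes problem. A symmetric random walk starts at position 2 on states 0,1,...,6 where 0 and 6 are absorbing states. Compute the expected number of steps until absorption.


For symmetric RW on 0,...,N with absorbing barriers, E(i) = i*(N-i)
E(2) = 2 * 4 = 8

8
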